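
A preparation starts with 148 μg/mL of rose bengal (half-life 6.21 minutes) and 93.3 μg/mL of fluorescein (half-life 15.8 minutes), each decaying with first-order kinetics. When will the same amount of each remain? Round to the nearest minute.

7 minutes

Set 148·(1/2)^(t/6.21) = 93.3·(1/2)^(t/15.8).
Taking log₂: log₂(148/93.3) = t·(1/6.21 − 1/15.8).
log₂(1.5863) = 0.66565; 1/6.21 − 1/15.8 = 0.097739.
t = 0.66565 / 0.097739 ≈ 6.8104 minutes.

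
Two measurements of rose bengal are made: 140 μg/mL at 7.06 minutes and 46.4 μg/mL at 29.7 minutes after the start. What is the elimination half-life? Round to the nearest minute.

Over Δt = 29.7 − 7.06 = 22.64 minutes, the level fell by a factor of 140/46.4 ≈ 3.0172.
n = log₂(3.0172) ≈ 1.5932 half-lives, so t½ = 22.64/1.5932 ≈ 14.21 minutes.

14 minutes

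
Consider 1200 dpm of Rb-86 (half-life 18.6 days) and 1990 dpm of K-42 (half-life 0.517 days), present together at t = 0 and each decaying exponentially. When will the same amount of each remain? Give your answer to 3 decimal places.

Set 1200·(1/2)^(t/18.6) = 1990·(1/2)^(t/0.517).
Taking log₂: log₂(1200/1990) = t·(1/18.6 − 1/0.517).
log₂(0.60302) = -0.72973; 1/18.6 − 1/0.517 = -1.8805.
t = -0.72973 / -1.8805 ≈ 0.38806 days.

0.388 days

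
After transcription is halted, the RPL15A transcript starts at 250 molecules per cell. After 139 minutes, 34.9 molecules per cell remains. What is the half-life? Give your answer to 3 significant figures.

A/A₀ = 34.9/250 ≈ 0.1396.
n = log₂(7.1633) ≈ 2.8406 half-lives elapsed in 139 minutes.
t½ = 139/2.8406 ≈ 48.933 minutes.

48.9 minutes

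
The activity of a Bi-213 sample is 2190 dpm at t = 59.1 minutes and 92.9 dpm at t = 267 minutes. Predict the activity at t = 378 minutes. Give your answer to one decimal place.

17.2 dpm

Over Δt = 267 − 59.1 = 207.9 minutes, the level fell by a factor of 2190/92.9 ≈ 23.574.
n = log₂(23.574) ≈ 4.5591 half-lives, so t½ = 207.9/4.5591 ≈ 45.601 minutes.
From t = 267 to t = 378: 92.9 × (1/2)^((378−267)/45.601) ≈ 17.189 dpm.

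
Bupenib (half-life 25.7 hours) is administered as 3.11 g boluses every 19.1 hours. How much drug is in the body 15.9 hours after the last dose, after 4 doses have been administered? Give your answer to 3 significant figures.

4.39 g

The 4 doses were given 73.2, 54.1, 35, 15.9 hours ago.
Total = 3.11·(1/2)^(73.2/25.7) + 3.11·(1/2)^(54.1/25.7) + 3.11·(1/2)^(35/25.7) + 3.11·(1/2)^(15.9/25.7)
      = 0.43187 + 0.72289 + 1.21 + 2.0254 ≈ 4.3902 g.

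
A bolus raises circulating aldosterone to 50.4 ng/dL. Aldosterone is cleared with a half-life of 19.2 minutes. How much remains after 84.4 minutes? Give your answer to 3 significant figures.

Number of half-lives: n = 84.4/19.2 ≈ 4.3958.
Remaining = 50.4 × (1/2)^4.3958 = 50.4 × 0.047503 ≈ 2.3942 ng/dL.

2.39 ng/dL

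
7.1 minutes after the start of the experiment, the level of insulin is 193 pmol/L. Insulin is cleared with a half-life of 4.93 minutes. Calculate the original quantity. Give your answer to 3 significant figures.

Number of half-lives elapsed: n = 7.1/4.93 ≈ 1.4402.
A₀ = A × 2^n = 193 × 2^1.4402 = 193 × 2.7135 ≈ 523.71 pmol/L.

524 pmol/L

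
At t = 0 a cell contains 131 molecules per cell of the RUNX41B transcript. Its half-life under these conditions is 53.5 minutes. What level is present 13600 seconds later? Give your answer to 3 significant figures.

Convert the elapsed time: 13600 seconds = 226.667 minutes.
Number of half-lives: n = 226.667/53.5 ≈ 4.2368.
Remaining = 131 × (1/2)^4.2368 = 131 × 0.053041 ≈ 6.9483 molecules per cell.

6.95 molecules per cell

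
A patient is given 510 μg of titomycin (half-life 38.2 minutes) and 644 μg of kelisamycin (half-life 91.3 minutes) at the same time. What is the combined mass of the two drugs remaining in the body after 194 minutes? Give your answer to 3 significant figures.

titomycin: 510 × (1/2)^(194/38.2) = 510 × (1/2)^5.0785 ≈ 15.093 μg.
kelisamycin: 644 × (1/2)^(194/91.3) = 644 × (1/2)^2.1249 ≈ 147.65 μg.
Total = 15.093 + 147.65 ≈ 162.74 μg.

163 μg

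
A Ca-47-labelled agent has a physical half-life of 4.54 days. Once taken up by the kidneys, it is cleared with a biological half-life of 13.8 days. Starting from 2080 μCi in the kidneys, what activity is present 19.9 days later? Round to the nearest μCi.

37 μCi

1/t_eff = 1/t_phys + 1/t_biol = 1/4.54 + 1/13.8 = 0.29273 per day.
t_eff = 4.54 × 13.8 / (4.54 + 13.8) ≈ 3.4161 days.
Remaining = 2080 × (1/2)^(19.9/3.4161) = 2080 × (1/2)^5.8253 ≈ 36.684 μCi.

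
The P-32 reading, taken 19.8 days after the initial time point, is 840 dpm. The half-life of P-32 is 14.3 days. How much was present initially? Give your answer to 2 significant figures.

Number of half-lives elapsed: n = 19.8/14.3 ≈ 1.3846.
A₀ = A × 2^n = 840 × 2^1.3846 = 840 × 2.611 ≈ 2193.3 dpm.

2200 dpm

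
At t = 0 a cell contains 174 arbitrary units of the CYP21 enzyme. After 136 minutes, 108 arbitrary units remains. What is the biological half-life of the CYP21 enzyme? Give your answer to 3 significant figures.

198 minutes

A/A₀ = 108/174 ≈ 0.62069.
n = log₂(1.6111) ≈ 0.68806 half-lives elapsed in 136 minutes.
t½ = 136/0.68806 ≈ 197.66 minutes.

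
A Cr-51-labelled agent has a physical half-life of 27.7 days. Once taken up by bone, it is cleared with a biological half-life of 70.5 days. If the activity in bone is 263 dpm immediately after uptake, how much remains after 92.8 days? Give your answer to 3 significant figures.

10.4 dpm

1/t_eff = 1/t_phys + 1/t_biol = 1/27.7 + 1/70.5 = 0.050285 per day.
t_eff = 27.7 × 70.5 / (27.7 + 70.5) ≈ 19.886 days.
Remaining = 263 × (1/2)^(92.8/19.886) = 263 × (1/2)^4.6665 ≈ 10.356 dpm.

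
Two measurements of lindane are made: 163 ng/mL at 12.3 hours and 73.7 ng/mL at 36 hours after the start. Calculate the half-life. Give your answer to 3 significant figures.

20.7 hours

Over Δt = 36 − 12.3 = 23.7 hours, the level fell by a factor of 163/73.7 ≈ 2.2117.
n = log₂(2.2117) ≈ 1.1451 half-lives, so t½ = 23.7/1.1451 ≈ 20.696 hours.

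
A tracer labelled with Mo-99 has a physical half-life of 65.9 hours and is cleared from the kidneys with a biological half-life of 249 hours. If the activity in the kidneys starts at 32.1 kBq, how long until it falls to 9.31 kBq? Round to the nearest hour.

1/t_eff = 1/t_phys + 1/t_biol = 1/65.9 + 1/249 = 0.019191 per hour.
t_eff = 65.9 × 249 / (65.9 + 249) ≈ 52.109 hours.
n = log₂(32.1/9.31) ≈ 1.7857; t = 1.7857 × 52.109 ≈ 93.052 hours.

93 hours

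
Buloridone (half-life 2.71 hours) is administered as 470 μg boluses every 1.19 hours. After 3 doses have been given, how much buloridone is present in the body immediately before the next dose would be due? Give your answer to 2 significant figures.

790 μg

The 3 doses were given 3.57, 2.38, 1.19 hours ago.
Total = 470·(1/2)^(3.57/2.71) + 470·(1/2)^(2.38/2.71) + 470·(1/2)^(1.19/2.71)
      = 188.6 + 255.7 + 346.67 ≈ 790.96 μg.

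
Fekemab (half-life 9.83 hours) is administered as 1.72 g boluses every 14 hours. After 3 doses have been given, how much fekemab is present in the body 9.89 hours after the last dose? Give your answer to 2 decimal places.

The 3 doses were given 37.89, 23.89, 9.89 hours ago.
Total = 1.72·(1/2)^(37.89/9.83) + 1.72·(1/2)^(23.89/9.83) + 1.72·(1/2)^(9.89/9.83)
      = 0.11891 + 0.3191 + 0.85637 ≈ 1.2944 g.

1.29 g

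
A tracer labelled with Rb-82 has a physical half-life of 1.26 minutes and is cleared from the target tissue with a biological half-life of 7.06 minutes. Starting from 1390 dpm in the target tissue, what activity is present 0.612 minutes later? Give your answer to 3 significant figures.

1/t_eff = 1/t_phys + 1/t_biol = 1/1.26 + 1/7.06 = 0.93529 per minute.
t_eff = 1.26 × 7.06 / (1.26 + 7.06) ≈ 1.0692 minutes.
Remaining = 1390 × (1/2)^(0.612/1.0692) = 1390 × (1/2)^0.5724 ≈ 934.77 dpm.

935 dpm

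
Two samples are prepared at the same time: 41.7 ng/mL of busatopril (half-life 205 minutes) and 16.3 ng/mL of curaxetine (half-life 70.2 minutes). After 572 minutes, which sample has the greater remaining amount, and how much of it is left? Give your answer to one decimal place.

busatopril, 6.0 ng/mL

busatopril: 41.7 × (1/2)^2.7902 ≈ 6.0282 ng/mL.
curaxetine: 16.3 × (1/2)^8.1481 ≈ 0.057458 ng/mL.
Busatopril has more remaining, at ≈ 6.0282 ng/mL.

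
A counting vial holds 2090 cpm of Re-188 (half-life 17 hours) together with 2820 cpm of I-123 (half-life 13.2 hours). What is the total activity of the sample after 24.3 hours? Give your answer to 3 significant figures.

Re-188: 2090 × (1/2)^(24.3/17) = 2090 × (1/2)^1.4294 ≈ 775.98 cpm.
I-123: 2820 × (1/2)^(24.3/13.2) = 2820 × (1/2)^1.8409 ≈ 787.19 cpm.
Total = 775.98 + 787.19 ≈ 1563.2 cpm.

1560 cpm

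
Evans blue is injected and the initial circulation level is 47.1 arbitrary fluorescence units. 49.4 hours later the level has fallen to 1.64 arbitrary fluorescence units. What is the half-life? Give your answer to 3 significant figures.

10.2 hours

A/A₀ = 1.64/47.1 ≈ 0.03482.
n = log₂(28.72) ≈ 4.844 half-lives elapsed in 49.4 hours.
t½ = 49.4/4.844 ≈ 10.198 hours.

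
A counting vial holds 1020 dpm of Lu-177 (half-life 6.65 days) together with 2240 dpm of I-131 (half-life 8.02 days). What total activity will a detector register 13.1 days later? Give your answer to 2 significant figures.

Lu-177: 1020 × (1/2)^(13.1/6.65) = 1020 × (1/2)^1.9699 ≈ 260.37 dpm.
I-131: 2240 × (1/2)^(13.1/8.02) = 2240 × (1/2)^1.6334 ≈ 722.01 dpm.
Total = 260.37 + 722.01 ≈ 982.38 dpm.

980 dpm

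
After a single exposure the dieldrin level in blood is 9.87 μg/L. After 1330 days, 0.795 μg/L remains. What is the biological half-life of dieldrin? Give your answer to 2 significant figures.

370 days

A/A₀ = 0.795/9.87 ≈ 0.080547.
n = log₂(12.415) ≈ 3.634 half-lives elapsed in 1330 days.
t½ = 1330/3.634 ≈ 365.99 days.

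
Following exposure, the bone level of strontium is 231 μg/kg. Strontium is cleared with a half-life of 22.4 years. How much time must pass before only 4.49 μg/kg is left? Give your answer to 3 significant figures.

Fraction remaining = 4.49/231 ≈ 0.019437.
n = log₂(231/4.49) = ln(51.448)/ln 2 ≈ 5.685 half-lives.
t = n × t½ = 5.685 × 22.4 ≈ 127.34 years.

127 years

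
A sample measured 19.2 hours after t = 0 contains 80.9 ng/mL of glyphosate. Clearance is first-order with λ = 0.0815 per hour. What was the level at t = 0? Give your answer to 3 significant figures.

t½ = ln 2 / λ = 0.69315 / 0.0815 ≈ 8.5049 hours.
Number of half-lives elapsed: n = 19.2/8.5049 ≈ 2.2575.
A₀ = A × 2^n = 80.9 × 2^2.2575 = 80.9 × 4.7817 ≈ 386.84 ng/mL.

387 ng/mL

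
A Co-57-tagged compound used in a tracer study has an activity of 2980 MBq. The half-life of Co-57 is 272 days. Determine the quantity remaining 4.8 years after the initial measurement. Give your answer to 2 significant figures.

34 MBq

Convert the elapsed time: 4.8 years = 1752 days.
Number of half-lives: n = 1752/272 ≈ 6.4412.
Remaining = 2980 × (1/2)^6.4412 = 2980 × 0.011508 ≈ 34.295 MBq.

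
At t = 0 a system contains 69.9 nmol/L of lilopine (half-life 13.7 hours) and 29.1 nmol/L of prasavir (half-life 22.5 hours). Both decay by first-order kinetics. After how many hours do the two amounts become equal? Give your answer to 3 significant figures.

44.3 hours

Set 69.9·(1/2)^(t/13.7) = 29.1·(1/2)^(t/22.5).
Taking log₂: log₂(69.9/29.1) = t·(1/13.7 − 1/22.5).
log₂(2.4021) = 1.2643; 1/13.7 − 1/22.5 = 0.028548.
t = 1.2643 / 0.028548 ≈ 44.285 hours.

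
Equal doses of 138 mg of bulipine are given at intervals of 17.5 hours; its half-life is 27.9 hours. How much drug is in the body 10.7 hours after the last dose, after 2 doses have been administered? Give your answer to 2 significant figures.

170 mg

The 2 doses were given 28.2, 10.7 hours ago.
Total = 138·(1/2)^(28.2/27.9) + 138·(1/2)^(10.7/27.9)
      = 68.488 + 105.79 ≈ 174.27 mg.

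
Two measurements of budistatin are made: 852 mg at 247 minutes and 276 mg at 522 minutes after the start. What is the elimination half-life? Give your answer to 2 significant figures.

Over Δt = 522 − 247 = 275 minutes, the level fell by a factor of 852/276 ≈ 3.087.
n = log₂(3.087) ≈ 1.6262 half-lives, so t½ = 275/1.6262 ≈ 169.11 minutes.

170 minutes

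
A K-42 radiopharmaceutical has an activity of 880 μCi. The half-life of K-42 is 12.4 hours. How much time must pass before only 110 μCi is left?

110/880 = 1/8, so 3 half-lives have elapsed.
t = 3 × 12.4 = 37.2 hours.

37.2 hours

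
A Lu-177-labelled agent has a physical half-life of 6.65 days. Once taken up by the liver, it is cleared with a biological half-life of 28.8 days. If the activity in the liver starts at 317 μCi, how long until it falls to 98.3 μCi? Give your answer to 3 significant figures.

1/t_eff = 1/t_phys + 1/t_biol = 1/6.65 + 1/28.8 = 0.1851 per day.
t_eff = 6.65 × 28.8 / (6.65 + 28.8) ≈ 5.4025 days.
n = log₂(317/98.3) ≈ 1.6892; t = 1.6892 × 5.4025 ≈ 9.1261 days.

9.13 days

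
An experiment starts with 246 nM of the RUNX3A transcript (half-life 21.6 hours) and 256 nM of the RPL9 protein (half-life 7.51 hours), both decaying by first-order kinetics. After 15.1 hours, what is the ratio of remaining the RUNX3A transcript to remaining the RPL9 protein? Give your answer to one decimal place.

RUNX3A transcript: 246 × (1/2)^(15.1/21.6) = 246 × (1/2)^0.69907 ≈ 151.53 nM.
RPL9 protein: 256 × (1/2)^(15.1/7.51) = 256 × (1/2)^2.0107 ≈ 63.529 nM.
Ratio ≈ 151.53 / 63.529 ≈ 2.3852.

2.4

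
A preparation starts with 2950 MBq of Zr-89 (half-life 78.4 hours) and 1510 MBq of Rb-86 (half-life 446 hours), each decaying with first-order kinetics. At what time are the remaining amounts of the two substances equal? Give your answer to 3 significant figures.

91.9 hours

Set 2950·(1/2)^(t/78.4) = 1510·(1/2)^(t/446).
Taking log₂: log₂(2950/1510) = t·(1/78.4 − 1/446).
log₂(1.9536) = 0.96617; 1/78.4 − 1/446 = 0.010513.
t = 0.96617 / 0.010513 ≈ 91.903 hours.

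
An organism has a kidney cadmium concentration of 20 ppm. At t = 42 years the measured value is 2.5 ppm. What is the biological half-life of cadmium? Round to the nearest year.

14 years

A/A₀ = 2.5/20 ≈ 0.125.
n = log₂(8) ≈ 3 half-lives elapsed in 42 years.
t½ = 42/3 ≈ 14 years.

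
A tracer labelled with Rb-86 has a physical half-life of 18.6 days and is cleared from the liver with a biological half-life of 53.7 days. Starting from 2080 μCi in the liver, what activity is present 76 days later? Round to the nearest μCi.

46 μCi

1/t_eff = 1/t_phys + 1/t_biol = 1/18.6 + 1/53.7 = 0.072385 per day.
t_eff = 18.6 × 53.7 / (18.6 + 53.7) ≈ 13.815 days.
Remaining = 2080 × (1/2)^(76/13.815) = 2080 × (1/2)^5.5013 ≈ 45.921 μCi.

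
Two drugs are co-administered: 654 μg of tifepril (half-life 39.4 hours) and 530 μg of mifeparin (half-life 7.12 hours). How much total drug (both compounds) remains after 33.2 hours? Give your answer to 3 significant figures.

tifepril: 654 × (1/2)^(33.2/39.4) = 654 × (1/2)^0.84264 ≈ 364.69 μg.
mifeparin: 530 × (1/2)^(33.2/7.12) = 530 × (1/2)^4.6629 ≈ 20.922 μg.
Total = 364.69 + 20.922 ≈ 385.61 μg.

386 μg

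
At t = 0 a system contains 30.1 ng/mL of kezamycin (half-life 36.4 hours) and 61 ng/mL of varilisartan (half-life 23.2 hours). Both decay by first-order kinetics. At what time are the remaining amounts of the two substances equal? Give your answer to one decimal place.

65.2 hours

Set 30.1·(1/2)^(t/36.4) = 61·(1/2)^(t/23.2).
Taking log₂: log₂(30.1/61) = t·(1/36.4 − 1/23.2).
log₂(0.49344) = -1.019; 1/36.4 − 1/23.2 = -0.015631.
t = -1.019 / -0.015631 ≈ 65.194 hours.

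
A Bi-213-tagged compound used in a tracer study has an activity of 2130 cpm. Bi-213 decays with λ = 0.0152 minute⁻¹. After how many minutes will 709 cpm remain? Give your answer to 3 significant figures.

t½ = ln 2 / λ = 0.69315 / 0.0152 ≈ 45.602 minutes.
Fraction remaining = 709/2130 ≈ 0.33286.
n = log₂(2130/709) = ln(3.0042)/ln 2 ≈ 1.587 half-lives.
t = n × t½ = 1.587 × 45.602 ≈ 72.37 minutes.

72.4 minutes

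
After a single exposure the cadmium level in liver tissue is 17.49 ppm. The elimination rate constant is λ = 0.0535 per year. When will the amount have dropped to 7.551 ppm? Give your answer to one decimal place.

t½ = ln 2 / λ = 0.69315 / 0.0535 ≈ 12.956 years.
Fraction remaining = 7.551/17.49 ≈ 0.43173.
n = log₂(17.49/7.551) = ln(2.3162)/ln 2 ≈ 1.2118 half-lives.
t = n × t½ = 1.2118 × 12.956 ≈ 15.7 years.

15.7 years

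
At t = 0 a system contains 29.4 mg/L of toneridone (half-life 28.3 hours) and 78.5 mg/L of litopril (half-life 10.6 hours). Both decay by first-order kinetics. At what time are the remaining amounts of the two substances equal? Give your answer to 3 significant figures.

Set 29.4·(1/2)^(t/28.3) = 78.5·(1/2)^(t/10.6).
Taking log₂: log₂(29.4/78.5) = t·(1/28.3 − 1/10.6).
log₂(0.37452) = -1.4169; 1/28.3 − 1/10.6 = -0.059004.
t = -1.4169 / -0.059004 ≈ 24.013 hours.

24.0 hours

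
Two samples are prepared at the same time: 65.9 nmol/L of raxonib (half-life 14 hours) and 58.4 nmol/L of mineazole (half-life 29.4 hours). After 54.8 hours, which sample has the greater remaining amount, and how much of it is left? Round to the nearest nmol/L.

raxonib: 65.9 × (1/2)^3.9143 ≈ 4.3709 nmol/L.
mineazole: 58.4 × (1/2)^1.8639 ≈ 16.044 nmol/L.
Mineazole has more remaining, at ≈ 16.044 nmol/L.

mineazole, 16 nmol/L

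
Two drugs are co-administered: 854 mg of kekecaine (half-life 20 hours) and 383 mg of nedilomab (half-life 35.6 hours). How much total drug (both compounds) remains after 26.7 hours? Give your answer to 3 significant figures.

566 mg

kekecaine: 854 × (1/2)^(26.7/20) = 854 × (1/2)^1.335 ≈ 338.52 mg.
nedilomab: 383 × (1/2)^(26.7/35.6) = 383 × (1/2)^0.75 ≈ 227.73 mg.
Total = 338.52 + 227.73 ≈ 566.25 mg.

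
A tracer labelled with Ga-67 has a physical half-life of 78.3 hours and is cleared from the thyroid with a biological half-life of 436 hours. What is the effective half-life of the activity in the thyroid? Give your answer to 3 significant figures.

66.4 hours

1/t_eff = 1/t_phys + 1/t_biol = 1/78.3 + 1/436 = 0.015065 per hour.
t_eff = 78.3 × 436 / (78.3 + 436) ≈ 66.379 hours.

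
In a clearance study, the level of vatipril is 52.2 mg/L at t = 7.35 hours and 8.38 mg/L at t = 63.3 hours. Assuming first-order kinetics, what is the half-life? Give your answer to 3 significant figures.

Over Δt = 63.3 − 7.35 = 55.95 hours, the level fell by a factor of 52.2/8.38 ≈ 6.2291.
n = log₂(6.2291) ≈ 2.639 half-lives, so t½ = 55.95/2.639 ≈ 21.201 hours.

21.2 hours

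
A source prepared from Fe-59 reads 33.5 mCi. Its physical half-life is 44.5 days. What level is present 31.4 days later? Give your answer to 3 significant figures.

20.5 mCi

Number of half-lives: n = 31.4/44.5 ≈ 0.70562.
Remaining = 33.5 × (1/2)^0.70562 = 33.5 × 0.61318 ≈ 20.542 mCi.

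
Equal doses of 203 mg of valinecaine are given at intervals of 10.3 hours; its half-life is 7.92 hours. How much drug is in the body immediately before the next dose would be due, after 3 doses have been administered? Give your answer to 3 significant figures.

The 3 doses were given 30.9, 20.6, 10.3 hours ago.
Total = 203·(1/2)^(30.9/7.92) + 203·(1/2)^(20.6/7.92) + 203·(1/2)^(10.3/7.92)
      = 13.584 + 33.459 + 82.415 ≈ 129.46 mg.

129 mg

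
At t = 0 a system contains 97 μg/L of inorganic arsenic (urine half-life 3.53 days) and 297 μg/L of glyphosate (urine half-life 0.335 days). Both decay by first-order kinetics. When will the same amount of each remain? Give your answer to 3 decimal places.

0.598 days

Set 97·(1/2)^(t/3.53) = 297·(1/2)^(t/0.335).
Taking log₂: log₂(97/297) = t·(1/3.53 − 1/0.335).
log₂(0.3266) = -1.6144; 1/3.53 − 1/0.335 = -2.7018.
t = -1.6144 / -2.7018 ≈ 0.59753 days.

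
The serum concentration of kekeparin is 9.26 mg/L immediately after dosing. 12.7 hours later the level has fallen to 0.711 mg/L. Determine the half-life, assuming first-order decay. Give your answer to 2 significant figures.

A/A₀ = 0.711/9.26 ≈ 0.076782.
n = log₂(13.024) ≈ 3.7031 half-lives elapsed in 12.7 hours.
t½ = 12.7/3.7031 ≈ 3.4296 hours.

3.4 hours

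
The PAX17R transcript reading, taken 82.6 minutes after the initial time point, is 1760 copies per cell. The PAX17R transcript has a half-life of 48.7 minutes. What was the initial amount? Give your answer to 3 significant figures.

Number of half-lives elapsed: n = 82.6/48.7 ≈ 1.6961.
A₀ = A × 2^n = 1760 × 2^1.6961 = 1760 × 3.2402 ≈ 5702.8 copies per cell.

5700 copies per cell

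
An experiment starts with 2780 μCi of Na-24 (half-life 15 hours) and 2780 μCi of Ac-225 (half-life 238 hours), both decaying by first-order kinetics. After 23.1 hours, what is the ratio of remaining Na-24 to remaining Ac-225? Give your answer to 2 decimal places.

0.37

Na-24: 2780 × (1/2)^(23.1/15) = 2780 × (1/2)^1.54 ≈ 956 μCi.
Ac-225: 2780 × (1/2)^(23.1/238) = 2780 × (1/2)^0.097059 ≈ 2599.1 μCi.
Ratio ≈ 956 / 2599.1 ≈ 0.36782.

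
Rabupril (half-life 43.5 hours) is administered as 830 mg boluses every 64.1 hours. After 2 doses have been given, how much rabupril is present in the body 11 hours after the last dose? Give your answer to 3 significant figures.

The 2 doses were given 75.1, 11 hours ago.
Total = 830·(1/2)^(75.1/43.5) + 830·(1/2)^(11/43.5)
      = 250.82 + 696.56 ≈ 947.38 mg.

947 mg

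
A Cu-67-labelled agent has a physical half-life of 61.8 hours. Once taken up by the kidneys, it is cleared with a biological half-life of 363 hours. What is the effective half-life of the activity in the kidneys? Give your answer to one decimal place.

52.8 hours

1/t_eff = 1/t_phys + 1/t_biol = 1/61.8 + 1/363 = 0.018936 per hour.
t_eff = 61.8 × 363 / (61.8 + 363) ≈ 52.809 hours.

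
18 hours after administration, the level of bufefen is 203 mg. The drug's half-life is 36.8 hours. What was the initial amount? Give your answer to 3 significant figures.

Number of half-lives elapsed: n = 18/36.8 ≈ 0.48913.
A₀ = A × 2^n = 203 × 2^0.48913 = 203 × 1.4036 ≈ 284.93 mg.

285 mg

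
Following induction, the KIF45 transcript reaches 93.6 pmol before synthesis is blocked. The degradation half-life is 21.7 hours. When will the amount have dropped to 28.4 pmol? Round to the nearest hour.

37 hours

Fraction remaining = 28.4/93.6 ≈ 0.30342.
n = log₂(93.6/28.4) = ln(3.2958)/ln 2 ≈ 1.7206 half-lives.
t = n × t½ = 1.7206 × 21.7 ≈ 37.337 hours.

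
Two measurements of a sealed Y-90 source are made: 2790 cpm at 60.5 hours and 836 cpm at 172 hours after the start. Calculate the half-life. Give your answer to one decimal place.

64.1 hours

Over Δt = 172 − 60.5 = 111.5 hours, the level fell by a factor of 2790/836 ≈ 3.3373.
n = log₂(3.3373) ≈ 1.7387 half-lives, so t½ = 111.5/1.7387 ≈ 64.129 hours.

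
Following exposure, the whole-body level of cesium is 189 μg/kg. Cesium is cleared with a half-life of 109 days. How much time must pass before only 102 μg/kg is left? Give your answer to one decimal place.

97.0 days

Fraction remaining = 102/189 ≈ 0.53968.
n = log₂(189/102) = ln(1.8529)/ln 2 ≈ 0.88982 half-lives.
t = n × t½ = 0.88982 × 109 ≈ 96.99 days.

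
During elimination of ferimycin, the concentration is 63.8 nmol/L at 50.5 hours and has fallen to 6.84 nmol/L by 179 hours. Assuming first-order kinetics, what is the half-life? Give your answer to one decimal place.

Over Δt = 179 − 50.5 = 128.5 hours, the level fell by a factor of 63.8/6.84 ≈ 9.3275.
n = log₂(9.3275) ≈ 3.2215 half-lives, so t½ = 128.5/3.2215 ≈ 39.888 hours.

39.9 hours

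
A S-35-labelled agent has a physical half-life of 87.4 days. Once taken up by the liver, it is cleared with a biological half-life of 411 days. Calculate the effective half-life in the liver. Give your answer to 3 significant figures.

72.1 days

1/t_eff = 1/t_phys + 1/t_biol = 1/87.4 + 1/411 = 0.013875 per day.
t_eff = 87.4 × 411 / (87.4 + 411) ≈ 72.073 days.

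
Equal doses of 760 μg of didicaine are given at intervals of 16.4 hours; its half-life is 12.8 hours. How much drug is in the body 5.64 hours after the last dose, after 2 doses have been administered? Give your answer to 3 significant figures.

790 μg

The 2 doses were given 22.04, 5.64 hours ago.
Total = 760·(1/2)^(22.04/12.8) + 760·(1/2)^(5.64/12.8)
      = 230.4 + 559.98 ≈ 790.38 μg.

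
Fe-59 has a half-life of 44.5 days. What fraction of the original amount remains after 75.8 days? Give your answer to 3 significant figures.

0.307

n = 75.8/44.5 ≈ 1.7034 half-lives.
Fraction remaining = (1/2)^1.7034 ≈ 0.30707.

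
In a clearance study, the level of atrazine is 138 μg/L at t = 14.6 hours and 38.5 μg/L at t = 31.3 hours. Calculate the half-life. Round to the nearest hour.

Over Δt = 31.3 − 14.6 = 16.7 hours, the level fell by a factor of 138/38.5 ≈ 3.5844.
n = log₂(3.5844) ≈ 1.8417 half-lives, so t½ = 16.7/1.8417 ≈ 9.0675 hours.

9 hours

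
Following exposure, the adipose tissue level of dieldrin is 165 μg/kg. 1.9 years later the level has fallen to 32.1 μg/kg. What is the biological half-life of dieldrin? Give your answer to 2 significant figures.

0.80 years

A/A₀ = 32.1/165 ≈ 0.19455.
n = log₂(5.1402) ≈ 2.3618 half-lives elapsed in 1.9 years.
t½ = 1.9/2.3618 ≈ 0.80446 years.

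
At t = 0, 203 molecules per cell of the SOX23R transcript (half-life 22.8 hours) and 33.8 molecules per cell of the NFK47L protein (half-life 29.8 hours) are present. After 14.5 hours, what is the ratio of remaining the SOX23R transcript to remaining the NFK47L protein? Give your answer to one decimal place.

5.4

SOX23R transcript: 203 × (1/2)^(14.5/22.8) = 203 × (1/2)^0.63596 ≈ 130.63 molecules per cell.
NFK47L protein: 33.8 × (1/2)^(14.5/29.8) = 33.8 × (1/2)^0.48658 ≈ 24.124 molecules per cell.
Ratio ≈ 130.63 / 24.124 ≈ 5.4151.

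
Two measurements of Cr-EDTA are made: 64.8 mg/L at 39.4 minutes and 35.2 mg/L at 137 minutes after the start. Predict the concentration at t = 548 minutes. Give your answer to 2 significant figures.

2.7 mg/L

Over Δt = 137 − 39.4 = 97.6 minutes, the level fell by a factor of 64.8/35.2 ≈ 1.8409.
n = log₂(1.8409) ≈ 0.88042 half-lives, so t½ = 97.6/0.88042 ≈ 110.86 minutes.
From t = 137 to t = 548: 35.2 × (1/2)^((548−137)/110.86) ≈ 2.6945 mg/L.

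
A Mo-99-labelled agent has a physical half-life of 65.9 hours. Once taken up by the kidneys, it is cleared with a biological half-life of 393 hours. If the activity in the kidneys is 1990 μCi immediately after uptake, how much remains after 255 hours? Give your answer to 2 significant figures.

87 μCi

1/t_eff = 1/t_phys + 1/t_biol = 1/65.9 + 1/393 = 0.017719 per hour.
t_eff = 65.9 × 393 / (65.9 + 393) ≈ 56.436 hours.
Remaining = 1990 × (1/2)^(255/56.436) = 1990 × (1/2)^4.5184 ≈ 86.835 μCi.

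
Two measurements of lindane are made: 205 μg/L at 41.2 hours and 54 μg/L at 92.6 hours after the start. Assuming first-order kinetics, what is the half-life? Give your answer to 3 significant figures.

Over Δt = 92.6 − 41.2 = 51.4 hours, the level fell by a factor of 205/54 ≈ 3.7963.
n = log₂(3.7963) ≈ 1.9246 half-lives, so t½ = 51.4/1.9246 ≈ 26.707 hours.

26.7 hours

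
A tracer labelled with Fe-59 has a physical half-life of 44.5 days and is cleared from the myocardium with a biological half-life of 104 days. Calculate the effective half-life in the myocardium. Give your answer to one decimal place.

1/t_eff = 1/t_phys + 1/t_biol = 1/44.5 + 1/104 = 0.032087 per day.
t_eff = 44.5 × 104 / (44.5 + 104) ≈ 31.165 days.

31.2 days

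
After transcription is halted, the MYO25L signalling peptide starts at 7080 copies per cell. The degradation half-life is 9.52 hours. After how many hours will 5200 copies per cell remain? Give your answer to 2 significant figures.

4.2 hours

Fraction remaining = 5200/7080 ≈ 0.73446.
n = log₂(7080/5200) = ln(1.3615)/ln 2 ≈ 0.44524 half-lives.
t = n × t½ = 0.44524 × 9.52 ≈ 4.2387 hours.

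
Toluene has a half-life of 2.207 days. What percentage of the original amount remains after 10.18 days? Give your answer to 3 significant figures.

4.09%

n = 10.18/2.207 ≈ 4.6126 half-lives.
Fraction remaining = (1/2)^4.6126 ≈ 0.040876, i.e. 4.0876%.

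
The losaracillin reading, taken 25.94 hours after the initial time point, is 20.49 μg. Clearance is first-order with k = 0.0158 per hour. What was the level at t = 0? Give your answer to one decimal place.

t½ = ln 2 / k = 0.69315 / 0.0158 ≈ 43.87 hours.
Number of half-lives elapsed: n = 25.94/43.87 ≈ 0.59129.
A₀ = A × 2^n = 20.49 × 2^0.59129 = 20.49 × 1.5066 ≈ 30.87 μg.

30.9 μg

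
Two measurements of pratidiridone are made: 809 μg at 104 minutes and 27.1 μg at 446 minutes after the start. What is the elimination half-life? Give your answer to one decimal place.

69.8 minutes

Over Δt = 446 − 104 = 342 minutes, the level fell by a factor of 809/27.1 ≈ 29.852.
n = log₂(29.852) ≈ 4.8998 half-lives, so t½ = 342/4.8998 ≈ 69.799 minutes.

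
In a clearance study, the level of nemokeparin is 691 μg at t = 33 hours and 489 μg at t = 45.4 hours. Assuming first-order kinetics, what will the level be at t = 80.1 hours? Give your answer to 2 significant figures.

Over Δt = 45.4 − 33 = 12.4 hours, the level fell by a factor of 691/489 ≈ 1.4131.
n = log₂(1.4131) ≈ 0.49885 half-lives, so t½ = 12.4/0.49885 ≈ 24.857 hours.
From t = 45.4 to t = 80.1: 489 × (1/2)^((80.1−45.4)/24.857) ≈ 185.81 μg.

190 μg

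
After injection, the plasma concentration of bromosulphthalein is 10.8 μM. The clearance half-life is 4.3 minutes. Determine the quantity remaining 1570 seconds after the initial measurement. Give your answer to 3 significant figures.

0.159 μM

Convert the elapsed time: 1570 seconds = 26.1667 minutes.
Number of half-lives: n = 26.1667/4.3 ≈ 6.0853.
Remaining = 10.8 × (1/2)^6.0853 = 10.8 × 0.014728 ≈ 0.15906 μM.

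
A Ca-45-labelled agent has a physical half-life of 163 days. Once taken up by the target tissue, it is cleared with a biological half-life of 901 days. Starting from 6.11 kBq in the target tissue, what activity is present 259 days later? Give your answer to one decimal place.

1.7 kBq

1/t_eff = 1/t_phys + 1/t_biol = 1/163 + 1/901 = 0.0072448 per day.
t_eff = 163 × 901 / (163 + 901) ≈ 138.03 days.
Remaining = 6.11 × (1/2)^(259/138.03) = 6.11 × (1/2)^1.8764 ≈ 1.6641 kBq.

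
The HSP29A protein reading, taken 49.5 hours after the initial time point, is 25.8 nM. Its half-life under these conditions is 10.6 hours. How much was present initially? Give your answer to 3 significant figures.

Number of half-lives elapsed: n = 49.5/10.6 ≈ 4.6698.
A₀ = A × 2^n = 25.8 × 2^4.6698 = 25.8 × 25.454 ≈ 656.71 nM.

657 nM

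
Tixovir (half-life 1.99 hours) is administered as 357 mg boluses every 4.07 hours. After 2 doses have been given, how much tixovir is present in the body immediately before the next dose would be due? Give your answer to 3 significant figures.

The 2 doses were given 8.14, 4.07 hours ago.
Total = 357·(1/2)^(8.14/1.99) + 357·(1/2)^(4.07/1.99)
      = 20.957 + 86.496 ≈ 107.45 mg.

107 mg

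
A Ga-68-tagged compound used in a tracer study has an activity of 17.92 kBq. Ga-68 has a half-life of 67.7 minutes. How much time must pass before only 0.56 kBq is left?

0.56/17.92 = 1/32, so 5 half-lives have elapsed.
t = 5 × 67.7 = 338.5 minutes.

338.5 minutes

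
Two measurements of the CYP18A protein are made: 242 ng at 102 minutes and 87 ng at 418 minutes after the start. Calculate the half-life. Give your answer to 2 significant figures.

210 minutes

Over Δt = 418 − 102 = 316 minutes, the level fell by a factor of 242/87 ≈ 2.7816.
n = log₂(2.7816) ≈ 1.4759 half-lives, so t½ = 316/1.4759 ≈ 214.1 minutes.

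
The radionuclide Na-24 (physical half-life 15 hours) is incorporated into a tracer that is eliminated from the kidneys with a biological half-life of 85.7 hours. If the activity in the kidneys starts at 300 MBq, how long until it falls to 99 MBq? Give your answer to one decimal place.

1/t_eff = 1/t_phys + 1/t_biol = 1/15 + 1/85.7 = 0.078335 per hour.
t_eff = 15 × 85.7 / (15 + 85.7) ≈ 12.766 hours.
n = log₂(300/99) ≈ 1.5995; t = 1.5995 × 12.766 ≈ 20.418 hours.

20.4 hours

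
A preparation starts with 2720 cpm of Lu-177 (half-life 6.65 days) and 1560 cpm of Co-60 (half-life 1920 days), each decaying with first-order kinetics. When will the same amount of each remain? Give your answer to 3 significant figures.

5.35 days

Set 2720·(1/2)^(t/6.65) = 1560·(1/2)^(t/1920).
Taking log₂: log₂(2720/1560) = t·(1/6.65 − 1/1920).
log₂(1.7436) = 0.80206; 1/6.65 − 1/1920 = 0.14986.
t = 0.80206 / 0.14986 ≈ 5.3522 days.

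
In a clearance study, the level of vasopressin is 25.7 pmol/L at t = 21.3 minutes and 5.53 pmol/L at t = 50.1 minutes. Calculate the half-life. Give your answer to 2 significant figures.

Over Δt = 50.1 − 21.3 = 28.8 minutes, the level fell by a factor of 25.7/5.53 ≈ 4.6474.
n = log₂(4.6474) ≈ 2.2164 half-lives, so t½ = 28.8/2.2164 ≈ 12.994 minutes.

13 minutes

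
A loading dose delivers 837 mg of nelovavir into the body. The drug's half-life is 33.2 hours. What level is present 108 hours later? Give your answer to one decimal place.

Number of half-lives: n = 108/33.2 ≈ 3.253.
Remaining = 837 × (1/2)^3.253 = 837 × 0.10489 ≈ 87.795 mg.

87.8 mg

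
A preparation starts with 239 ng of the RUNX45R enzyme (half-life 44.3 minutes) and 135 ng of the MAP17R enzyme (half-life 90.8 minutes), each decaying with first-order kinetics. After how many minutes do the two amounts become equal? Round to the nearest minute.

71 minutes

Set 239·(1/2)^(t/44.3) = 135·(1/2)^(t/90.8).
Taking log₂: log₂(239/135) = t·(1/44.3 − 1/90.8).
log₂(1.7704) = 0.82405; 1/44.3 − 1/90.8 = 0.01156.
t = 0.82405 / 0.01156 ≈ 71.284 minutes.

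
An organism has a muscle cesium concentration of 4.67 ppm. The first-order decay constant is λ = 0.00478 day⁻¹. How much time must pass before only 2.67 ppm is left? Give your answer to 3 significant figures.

t½ = ln 2 / λ = 0.69315 / 0.00478 ≈ 145.01 days.
Fraction remaining = 2.67/4.67 ≈ 0.57173.
n = log₂(4.67/2.67) = ln(1.7491)/ln 2 ≈ 0.80658 half-lives.
t = n × t½ = 0.80658 × 145.01 ≈ 116.96 days.

117 days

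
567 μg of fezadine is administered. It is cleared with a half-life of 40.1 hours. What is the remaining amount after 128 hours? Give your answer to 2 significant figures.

62 μg

Number of half-lives: n = 128/40.1 ≈ 3.192.
Remaining = 567 × (1/2)^3.192 = 567 × 0.10942 ≈ 62.043 μg.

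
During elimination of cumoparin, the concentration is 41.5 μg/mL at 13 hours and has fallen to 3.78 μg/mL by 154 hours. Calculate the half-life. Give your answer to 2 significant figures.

41 hours

Over Δt = 154 − 13 = 141 hours, the level fell by a factor of 41.5/3.78 ≈ 10.979.
n = log₂(10.979) ≈ 3.4567 half-lives, so t½ = 141/3.4567 ≈ 40.791 hours.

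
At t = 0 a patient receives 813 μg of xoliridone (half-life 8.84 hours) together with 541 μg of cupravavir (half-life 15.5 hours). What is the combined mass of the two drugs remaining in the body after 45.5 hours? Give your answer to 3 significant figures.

93.7 μg

xoliridone: 813 × (1/2)^(45.5/8.84) = 813 × (1/2)^5.1471 ≈ 22.944 μg.
cupravavir: 541 × (1/2)^(45.5/15.5) = 541 × (1/2)^2.9355 ≈ 70.718 μg.
Total = 22.944 + 70.718 ≈ 93.662 μg.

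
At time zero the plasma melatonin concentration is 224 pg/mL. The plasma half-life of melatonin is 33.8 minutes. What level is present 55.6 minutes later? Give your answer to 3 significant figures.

71.6 pg/mL

Number of half-lives: n = 55.6/33.8 ≈ 1.645.
Remaining = 224 × (1/2)^1.645 = 224 × 0.31975 ≈ 71.625 pg/mL.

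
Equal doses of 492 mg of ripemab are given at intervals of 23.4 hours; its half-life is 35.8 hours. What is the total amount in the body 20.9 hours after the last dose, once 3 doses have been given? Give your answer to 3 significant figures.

670 mg

The 3 doses were given 67.7, 44.3, 20.9 hours ago.
Total = 492·(1/2)^(67.7/35.8) + 492·(1/2)^(44.3/35.8) + 492·(1/2)^(20.9/35.8)
      = 132.65 + 208.67 + 328.26 ≈ 669.58 mg.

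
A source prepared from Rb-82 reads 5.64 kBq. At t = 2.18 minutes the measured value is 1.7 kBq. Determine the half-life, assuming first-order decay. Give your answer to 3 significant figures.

A/A₀ = 1.7/5.64 ≈ 0.30142.
n = log₂(3.3176) ≈ 1.7302 half-lives elapsed in 2.18 minutes.
t½ = 2.18/1.7302 ≈ 1.26 minutes.

1.26 minutes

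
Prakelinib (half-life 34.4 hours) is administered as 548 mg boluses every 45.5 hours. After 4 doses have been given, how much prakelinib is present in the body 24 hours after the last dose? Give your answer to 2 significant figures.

550 mg

The 4 doses were given 160.5, 115, 69.5, 24 hours ago.
Total = 548·(1/2)^(160.5/34.4) + 548·(1/2)^(115/34.4) + 548·(1/2)^(69.5/34.4) + 548·(1/2)^(24/34.4)
      = 21.591 + 54.005 + 135.08 + 337.88 ≈ 548.55 mg.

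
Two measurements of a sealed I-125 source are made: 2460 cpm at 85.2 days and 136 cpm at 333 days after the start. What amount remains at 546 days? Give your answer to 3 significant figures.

11.3 cpm

Over Δt = 333 − 85.2 = 247.8 days, the level fell by a factor of 2460/136 ≈ 18.088.
n = log₂(18.088) ≈ 4.177 half-lives, so t½ = 247.8/4.177 ≈ 59.325 days.
From t = 333 to t = 546: 136 × (1/2)^((546−333)/59.325) ≈ 11.291 cpm.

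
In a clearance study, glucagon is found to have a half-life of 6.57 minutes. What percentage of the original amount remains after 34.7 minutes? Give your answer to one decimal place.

2.6%

n = 34.7/6.57 ≈ 5.2816 half-lives.
Fraction remaining = (1/2)^5.2816 ≈ 0.025709, i.e. 2.5709%.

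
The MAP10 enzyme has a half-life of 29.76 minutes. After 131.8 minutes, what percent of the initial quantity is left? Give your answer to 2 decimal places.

n = 131.8/29.76 ≈ 4.4288 half-lives.
Fraction remaining = (1/2)^4.4288 ≈ 0.046431, i.e. 4.6431%.

4.64%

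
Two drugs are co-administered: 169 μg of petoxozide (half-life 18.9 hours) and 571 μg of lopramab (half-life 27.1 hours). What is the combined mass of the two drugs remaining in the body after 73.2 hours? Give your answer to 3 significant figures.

petoxozide: 169 × (1/2)^(73.2/18.9) = 169 × (1/2)^3.873 ≈ 11.534 μg.
lopramab: 571 × (1/2)^(73.2/27.1) = 571 × (1/2)^2.7011 ≈ 87.806 μg.
Total = 11.534 + 87.806 ≈ 99.34 μg.

99.3 μg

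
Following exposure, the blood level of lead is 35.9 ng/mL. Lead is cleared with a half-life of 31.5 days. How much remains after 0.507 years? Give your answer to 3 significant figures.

0.612 ng/mL

Convert the elapsed time: 0.507 years = 185.055 days.
Number of half-lives: n = 185.055/31.5 ≈ 5.8748.
Remaining = 35.9 × (1/2)^5.8748 = 35.9 × 0.017042 ≈ 0.61181 ng/mL.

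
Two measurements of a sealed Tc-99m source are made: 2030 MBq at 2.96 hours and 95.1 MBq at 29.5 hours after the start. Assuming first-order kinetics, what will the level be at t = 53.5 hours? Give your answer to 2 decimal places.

5.97 MBq

Over Δt = 29.5 − 2.96 = 26.54 hours, the level fell by a factor of 2030/95.1 ≈ 21.346.
n = log₂(21.346) ≈ 4.4159 half-lives, so t½ = 26.54/4.4159 ≈ 6.0101 hours.
From t = 29.5 to t = 53.5: 95.1 × (1/2)^((53.5−29.5)/6.0101) ≈ 5.9715 MBq.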